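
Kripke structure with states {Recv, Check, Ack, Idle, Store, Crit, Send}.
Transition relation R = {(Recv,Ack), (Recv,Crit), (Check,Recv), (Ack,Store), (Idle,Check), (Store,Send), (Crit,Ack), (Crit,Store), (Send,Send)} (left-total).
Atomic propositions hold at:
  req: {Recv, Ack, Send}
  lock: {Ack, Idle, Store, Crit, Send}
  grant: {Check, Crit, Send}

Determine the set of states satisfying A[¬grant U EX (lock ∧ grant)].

Sat(¬grant) = {Recv, Ack, Idle, Store}
Sat(lock ∧ grant) = {Crit, Send}
Sat(EX (lock ∧ grant)) = {s : some successor in {Crit, Send}} = {Recv, Store, Send}
A[¬grant U EX (lock ∧ grant)]: least fixpoint, start Z0 = Sat(EX (lock ∧ grant)) = {Recv, Store, Send}, add states in Sat(¬grant) with every successor in Z. Z1 = {Recv, Ack, Store, Send}; fixed.
Sat(A[¬grant U EX (lock ∧ grant)]) = {Recv, Ack, Store, Send}

{Recv, Ack, Store, Send}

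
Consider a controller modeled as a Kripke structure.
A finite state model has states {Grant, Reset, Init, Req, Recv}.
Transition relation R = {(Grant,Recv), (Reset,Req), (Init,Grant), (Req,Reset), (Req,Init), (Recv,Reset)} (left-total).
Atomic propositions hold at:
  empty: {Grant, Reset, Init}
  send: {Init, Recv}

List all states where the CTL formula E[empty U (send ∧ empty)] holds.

Sat(send ∧ empty) = {Init}
E[empty U (send ∧ empty)]: least fixpoint, start Z0 = Sat((send ∧ empty)) = {Init}, add states in Sat(empty) with some successor in Z. Already a fixed point.
Sat(E[empty U (send ∧ empty)]) = {Init}

{Init}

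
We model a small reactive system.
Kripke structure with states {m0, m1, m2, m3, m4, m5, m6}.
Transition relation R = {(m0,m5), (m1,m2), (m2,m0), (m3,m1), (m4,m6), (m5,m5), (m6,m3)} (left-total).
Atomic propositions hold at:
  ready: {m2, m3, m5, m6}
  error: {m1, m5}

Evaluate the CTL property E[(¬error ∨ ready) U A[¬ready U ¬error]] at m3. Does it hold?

Yes

Sat(¬error) = {m0, m2, m3, m4, m6}
Sat(¬error ∨ ready) = {m0, m2, m3, m4, m5, m6}
Sat(¬ready) = {m0, m1, m4}
A[¬ready U ¬error]: least fixpoint, start Z0 = Sat(¬error) = {m0, m2, m3, m4, m6}, add states in Sat(¬ready) with every successor in Z. Z1 = {m0, m1, m2, m3, m4, m6}; fixed.
Sat(A[¬ready U ¬error]) = {m0, m1, m2, m3, m4, m6}
E[(¬error ∨ ready) U A[¬ready U ¬error]]: least fixpoint, start Z0 = Sat(A[¬ready U ¬error]) = {m0, m1, m2, m3, m4, m6}, add states in Sat(¬error ∨ ready) with some successor in Z. Already a fixed point.
Sat(E[(¬error ∨ ready) U A[¬ready U ¬error]]) = {m0, m1, m2, m3, m4, m6}
m3 ∈ Sat(E[(¬error ∨ ready) U A[¬ready U ¬error]]) = {m0, m1, m2, m3, m4, m6}, so the formula holds at m3.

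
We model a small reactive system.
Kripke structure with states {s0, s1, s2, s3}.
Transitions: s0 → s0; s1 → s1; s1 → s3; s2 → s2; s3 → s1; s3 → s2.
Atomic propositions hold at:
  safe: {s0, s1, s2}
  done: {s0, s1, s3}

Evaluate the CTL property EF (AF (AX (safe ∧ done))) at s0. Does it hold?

Yes

Sat(safe ∧ done) = {s0, s1}
Sat(AX (safe ∧ done)) = {s : every successor in {s0, s1}} = {s0}
AF (AX (safe ∧ done)): least fixpoint, start Z0 = {s0}, add states with every successor in Z. Already a fixed point.
Sat(AF (AX (safe ∧ done))) = {s0}
EF (AF (AX (safe ∧ done))): least fixpoint, start Z0 = {s0}, add states with some successor in Z. Already a fixed point.
Sat(EF (AF (AX (safe ∧ done)))) = {s0}
s0 ∈ Sat(EF (AF (AX (safe ∧ done)))) = {s0}, so the formula holds at s0.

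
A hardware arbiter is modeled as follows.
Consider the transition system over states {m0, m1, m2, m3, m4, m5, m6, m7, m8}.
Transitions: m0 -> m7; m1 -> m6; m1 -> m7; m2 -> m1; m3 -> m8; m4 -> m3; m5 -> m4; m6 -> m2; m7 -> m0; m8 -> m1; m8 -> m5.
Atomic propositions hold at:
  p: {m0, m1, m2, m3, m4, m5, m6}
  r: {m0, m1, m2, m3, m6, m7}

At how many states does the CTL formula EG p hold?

EG p: greatest fixpoint, start Z0 = {m0, m1, m2, m3, m4, m5, m6}, keep only states in Sat with some successor in Z. Z1 = {m1, m2, m4, m5, m6}; Z2 = {m1, m2, m5, m6}; Z3 = {m1, m2, m6}; fixed.
Sat(EG p) = {m1, m2, m6}
|Sat(EG p)| = |{m1, m2, m6}| = 3.

3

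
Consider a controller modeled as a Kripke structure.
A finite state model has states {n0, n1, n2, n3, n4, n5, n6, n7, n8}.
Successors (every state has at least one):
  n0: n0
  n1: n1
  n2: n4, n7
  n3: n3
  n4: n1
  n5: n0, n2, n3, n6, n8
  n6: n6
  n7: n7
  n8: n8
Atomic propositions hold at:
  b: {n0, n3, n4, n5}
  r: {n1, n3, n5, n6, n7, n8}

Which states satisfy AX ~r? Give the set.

{n0}

Sat(~r) = {n0, n2, n4}
Sat(AX ~r) = {s : every successor in {n0, n2, n4}} = {n0}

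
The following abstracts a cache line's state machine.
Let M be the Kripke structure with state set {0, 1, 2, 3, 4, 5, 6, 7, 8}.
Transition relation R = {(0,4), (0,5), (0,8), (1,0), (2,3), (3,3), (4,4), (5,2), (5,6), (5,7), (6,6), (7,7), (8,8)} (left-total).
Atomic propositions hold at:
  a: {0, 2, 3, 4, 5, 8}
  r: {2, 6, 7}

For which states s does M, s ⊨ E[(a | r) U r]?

{0, 2, 5, 6, 7}

Sat(a | r) = {0, 2, 3, 4, 5, 6, 7, 8}
E[(a | r) U r]: least fixpoint, start Z0 = Sat(r) = {2, 6, 7}, add states in Sat(a | r) with some successor in Z. Z1 = {2, 5, 6, 7}; Z2 = {0, 2, 5, 6, 7}; fixed.
Sat(E[(a | r) U r]) = {0, 2, 5, 6, 7}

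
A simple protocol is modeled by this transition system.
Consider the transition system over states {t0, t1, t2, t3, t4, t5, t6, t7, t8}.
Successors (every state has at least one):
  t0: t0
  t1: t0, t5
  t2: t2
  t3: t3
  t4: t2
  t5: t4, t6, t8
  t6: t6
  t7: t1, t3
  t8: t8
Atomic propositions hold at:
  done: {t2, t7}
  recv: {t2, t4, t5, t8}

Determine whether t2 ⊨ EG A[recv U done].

A[recv U done]: least fixpoint, start Z0 = Sat(done) = {t2, t7}, add states in Sat(recv) with every successor in Z. Z1 = {t2, t4, t7}; fixed.
Sat(A[recv U done]) = {t2, t4, t7}
EG A[recv U done]: greatest fixpoint, start Z0 = {t2, t4, t7}, keep only states in Sat with some successor in Z. Z1 = {t2, t4}; fixed.
Sat(EG A[recv U done]) = {t2, t4}
t2 ∈ Sat(EG A[recv U done]) = {t2, t4}, so the formula holds at t2.

Yes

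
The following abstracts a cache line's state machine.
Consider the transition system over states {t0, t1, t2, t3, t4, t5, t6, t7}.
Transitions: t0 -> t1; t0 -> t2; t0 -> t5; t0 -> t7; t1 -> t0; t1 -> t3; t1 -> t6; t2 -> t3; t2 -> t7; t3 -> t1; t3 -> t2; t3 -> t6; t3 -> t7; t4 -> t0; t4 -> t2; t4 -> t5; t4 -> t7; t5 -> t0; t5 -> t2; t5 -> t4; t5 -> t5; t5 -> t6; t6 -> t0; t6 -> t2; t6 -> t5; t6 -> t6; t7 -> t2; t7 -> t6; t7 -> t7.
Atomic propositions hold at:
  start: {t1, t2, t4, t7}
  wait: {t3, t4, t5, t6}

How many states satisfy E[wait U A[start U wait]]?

4

A[start U wait]: least fixpoint, start Z0 = Sat(wait) = {t3, t4, t5, t6}, add states in Sat(start) with every successor in Z. Already a fixed point.
Sat(A[start U wait]) = {t3, t4, t5, t6}
E[wait U A[start U wait]]: least fixpoint, start Z0 = Sat(A[start U wait]) = {t3, t4, t5, t6}, add states in Sat(wait) with some successor in Z. Already a fixed point.
Sat(E[wait U A[start U wait]]) = {t3, t4, t5, t6}
|Sat(E[wait U A[start U wait]])| = |{t3, t4, t5, t6}| = 4.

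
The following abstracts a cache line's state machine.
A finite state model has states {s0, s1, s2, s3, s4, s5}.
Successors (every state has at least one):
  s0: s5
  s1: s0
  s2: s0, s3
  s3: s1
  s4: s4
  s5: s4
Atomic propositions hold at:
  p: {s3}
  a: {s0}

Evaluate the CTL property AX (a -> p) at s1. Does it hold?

No

Sat(a -> p) = {s1, s2, s3, s4, s5}
Sat(AX (a -> p)) = {s : every successor in {s1, s2, s3, s4, s5}} = {s0, s3, s4, s5}
s1 ∉ Sat(AX (a -> p)) = {s0, s3, s4, s5}, so the formula does not hold at s1.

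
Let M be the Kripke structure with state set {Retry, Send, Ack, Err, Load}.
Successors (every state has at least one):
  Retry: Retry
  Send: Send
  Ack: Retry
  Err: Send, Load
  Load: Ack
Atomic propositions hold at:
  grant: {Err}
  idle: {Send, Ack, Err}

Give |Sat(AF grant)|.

AF grant: least fixpoint, start Z0 = {Err}, add states with every successor in Z. Already a fixed point.
Sat(AF grant) = {Err}
|Sat(AF grant)| = |{Err}| = 1.

1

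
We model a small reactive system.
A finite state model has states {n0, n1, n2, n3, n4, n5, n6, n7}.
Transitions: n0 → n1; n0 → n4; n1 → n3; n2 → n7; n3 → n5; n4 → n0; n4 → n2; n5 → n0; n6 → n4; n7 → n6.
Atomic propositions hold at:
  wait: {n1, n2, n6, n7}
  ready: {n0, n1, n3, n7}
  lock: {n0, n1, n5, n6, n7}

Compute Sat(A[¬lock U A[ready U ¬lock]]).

{n0, n1, n2, n3, n4}

Sat(¬lock) = {n2, n3, n4}
A[ready U ¬lock]: least fixpoint, start Z0 = Sat(¬lock) = {n2, n3, n4}, add states in Sat(ready) with every successor in Z. Z1 = {n1, n2, n3, n4}; Z2 = {n0, n1, n2, n3, n4}; fixed.
Sat(A[ready U ¬lock]) = {n0, n1, n2, n3, n4}
A[¬lock U A[ready U ¬lock]]: least fixpoint, start Z0 = Sat(A[ready U ¬lock]) = {n0, n1, n2, n3, n4}, add states in Sat(¬lock) with every successor in Z. Already a fixed point.
Sat(A[¬lock U A[ready U ¬lock]]) = {n0, n1, n2, n3, n4}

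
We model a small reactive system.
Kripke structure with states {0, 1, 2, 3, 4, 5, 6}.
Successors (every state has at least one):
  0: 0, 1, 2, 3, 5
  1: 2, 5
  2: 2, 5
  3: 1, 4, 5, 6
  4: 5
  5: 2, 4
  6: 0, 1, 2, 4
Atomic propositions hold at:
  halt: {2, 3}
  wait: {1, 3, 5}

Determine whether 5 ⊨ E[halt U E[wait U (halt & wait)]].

No

Sat(halt & wait) = {3}
E[wait U (halt & wait)]: least fixpoint, start Z0 = Sat((halt & wait)) = {3}, add states in Sat(wait) with some successor in Z. Already a fixed point.
Sat(E[wait U (halt & wait)]) = {3}
E[halt U E[wait U (halt & wait)]]: least fixpoint, start Z0 = Sat(E[wait U (halt & wait)]) = {3}, add states in Sat(halt) with some successor in Z. Already a fixed point.
Sat(E[halt U E[wait U (halt & wait)]]) = {3}
5 ∉ Sat(E[halt U E[wait U (halt & wait)]]) = {3}, so the formula does not hold at 5.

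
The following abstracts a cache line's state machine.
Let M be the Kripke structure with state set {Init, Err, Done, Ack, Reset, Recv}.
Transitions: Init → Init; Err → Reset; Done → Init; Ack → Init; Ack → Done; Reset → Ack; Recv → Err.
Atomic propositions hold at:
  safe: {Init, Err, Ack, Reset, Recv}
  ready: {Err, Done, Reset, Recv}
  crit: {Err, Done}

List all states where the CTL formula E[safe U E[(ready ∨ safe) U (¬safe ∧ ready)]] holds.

Sat(ready ∨ safe) = {Init, Err, Done, Ack, Reset, Recv}
Sat(¬safe) = {Done}
Sat(¬safe ∧ ready) = {Done}
E[(ready ∨ safe) U (¬safe ∧ ready)]: least fixpoint, start Z0 = Sat((¬safe ∧ ready)) = {Done}, add states in Sat(ready ∨ safe) with some successor in Z. Z1 = {Done, Ack}; Z2 = {Done, Ack, Reset}; Z3 = {Err, Done, Ack, Reset}; Z4 = {Err, Done, Ack, Reset, Recv}; fixed.
Sat(E[(ready ∨ safe) U (¬safe ∧ ready)]) = {Err, Done, Ack, Reset, Recv}
E[safe U E[(ready ∨ safe) U (¬safe ∧ ready)]]: least fixpoint, start Z0 = Sat(E[(ready ∨ safe) U (¬safe ∧ ready)]) = {Err, Done, Ack, Reset, Recv}, add states in Sat(safe) with some successor in Z. Already a fixed point.
Sat(E[safe U E[(ready ∨ safe) U (¬safe ∧ ready)]]) = {Err, Done, Ack, Reset, Recv}

{Err, Done, Ack, Reset, Recv}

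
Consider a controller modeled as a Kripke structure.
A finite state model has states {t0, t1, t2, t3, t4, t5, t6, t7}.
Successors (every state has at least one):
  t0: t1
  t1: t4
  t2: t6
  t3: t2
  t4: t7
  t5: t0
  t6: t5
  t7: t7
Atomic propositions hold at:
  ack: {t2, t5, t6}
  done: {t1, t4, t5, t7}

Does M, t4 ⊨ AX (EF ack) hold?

No

EF ack: least fixpoint, start Z0 = {t2, t5, t6}, add states with some successor in Z. Z1 = {t2, t3, t5, t6}; fixed.
Sat(EF ack) = {t2, t3, t5, t6}
Sat(AX (EF ack)) = {s : every successor in {t2, t3, t5, t6}} = {t2, t3, t6}
t4 ∉ Sat(AX (EF ack)) = {t2, t3, t6}, so the formula does not hold at t4.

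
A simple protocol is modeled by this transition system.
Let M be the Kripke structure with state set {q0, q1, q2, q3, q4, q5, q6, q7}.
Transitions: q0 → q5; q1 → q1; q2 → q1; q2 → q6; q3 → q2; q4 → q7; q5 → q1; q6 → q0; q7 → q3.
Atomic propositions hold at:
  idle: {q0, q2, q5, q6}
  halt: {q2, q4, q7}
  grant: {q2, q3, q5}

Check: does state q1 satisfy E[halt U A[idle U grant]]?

No

A[idle U grant]: least fixpoint, start Z0 = Sat(grant) = {q2, q3, q5}, add states in Sat(idle) with every successor in Z. Z1 = {q0, q2, q3, q5}; Z2 = {q0, q2, q3, q5, q6}; fixed.
Sat(A[idle U grant]) = {q0, q2, q3, q5, q6}
E[halt U A[idle U grant]]: least fixpoint, start Z0 = Sat(A[idle U grant]) = {q0, q2, q3, q5, q6}, add states in Sat(halt) with some successor in Z. Z1 = {q0, q2, q3, q5, q6, q7}; Z2 = {q0, q2, q3, q4, q5, q6, q7}; fixed.
Sat(E[halt U A[idle U grant]]) = {q0, q2, q3, q4, q5, q6, q7}
q1 ∉ Sat(E[halt U A[idle U grant]]) = {q0, q2, q3, q4, q5, q6, q7}, so the formula does not hold at q1.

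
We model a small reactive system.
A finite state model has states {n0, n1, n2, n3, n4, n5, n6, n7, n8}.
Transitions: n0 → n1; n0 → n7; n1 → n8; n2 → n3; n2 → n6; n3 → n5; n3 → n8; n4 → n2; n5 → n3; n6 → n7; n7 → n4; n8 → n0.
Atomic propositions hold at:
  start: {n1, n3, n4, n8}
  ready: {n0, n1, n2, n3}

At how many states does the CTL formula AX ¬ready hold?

4

Sat(¬ready) = {n4, n5, n6, n7, n8}
Sat(AX ¬ready) = {s : every successor in {n4, n5, n6, n7, n8}} = {n1, n3, n6, n7}
|Sat(AX ¬ready)| = |{n1, n3, n6, n7}| = 4.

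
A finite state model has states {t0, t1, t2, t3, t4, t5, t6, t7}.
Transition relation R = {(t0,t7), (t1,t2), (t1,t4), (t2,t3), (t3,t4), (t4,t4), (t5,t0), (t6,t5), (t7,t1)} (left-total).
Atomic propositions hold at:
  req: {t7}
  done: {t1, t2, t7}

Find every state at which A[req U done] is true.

{t1, t2, t7}

A[req U done]: least fixpoint, start Z0 = Sat(done) = {t1, t2, t7}, add states in Sat(req) with every successor in Z. Already a fixed point.
Sat(A[req U done]) = {t1, t2, t7}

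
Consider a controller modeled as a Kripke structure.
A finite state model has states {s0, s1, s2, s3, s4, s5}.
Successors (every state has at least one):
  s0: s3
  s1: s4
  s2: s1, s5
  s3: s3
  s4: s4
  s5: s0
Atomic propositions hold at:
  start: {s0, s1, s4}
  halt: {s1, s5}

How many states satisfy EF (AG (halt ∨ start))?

3

Sat(halt ∨ start) = {s0, s1, s4, s5}
AG (halt ∨ start): greatest fixpoint, start Z0 = {s0, s1, s4, s5}, keep only states in Sat with every successor in Z. Z1 = {s1, s4, s5}; Z2 = {s1, s4}; fixed.
Sat(AG (halt ∨ start)) = {s1, s4}
EF (AG (halt ∨ start)): least fixpoint, start Z0 = {s1, s4}, add states with some successor in Z. Z1 = {s1, s2, s4}; fixed.
Sat(EF (AG (halt ∨ start))) = {s1, s2, s4}
|Sat(EF (AG (halt ∨ start)))| = |{s1, s2, s4}| = 3.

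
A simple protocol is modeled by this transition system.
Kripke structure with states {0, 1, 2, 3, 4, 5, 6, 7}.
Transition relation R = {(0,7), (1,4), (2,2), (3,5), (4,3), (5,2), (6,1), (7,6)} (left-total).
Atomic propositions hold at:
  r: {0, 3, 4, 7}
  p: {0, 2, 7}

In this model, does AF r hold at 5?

AF r: least fixpoint, start Z0 = {0, 3, 4, 7}, add states with every successor in Z. Z1 = {0, 1, 3, 4, 7}; Z2 = {0, 1, 3, 4, 6, 7}; fixed.
Sat(AF r) = {0, 1, 3, 4, 6, 7}
5 ∉ Sat(AF r) = {0, 1, 3, 4, 6, 7}, so the formula does not hold at 5.

No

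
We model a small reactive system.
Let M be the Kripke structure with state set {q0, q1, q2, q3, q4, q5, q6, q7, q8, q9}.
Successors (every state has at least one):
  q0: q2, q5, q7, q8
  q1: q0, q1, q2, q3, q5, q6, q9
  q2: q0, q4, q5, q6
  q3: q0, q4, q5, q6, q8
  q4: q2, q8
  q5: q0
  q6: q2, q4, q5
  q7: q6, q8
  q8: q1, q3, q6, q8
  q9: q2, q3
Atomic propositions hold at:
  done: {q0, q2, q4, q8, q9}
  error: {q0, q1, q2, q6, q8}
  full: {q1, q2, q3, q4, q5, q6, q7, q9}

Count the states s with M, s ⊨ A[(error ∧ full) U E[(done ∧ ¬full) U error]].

5

Sat(error ∧ full) = {q1, q2, q6}
Sat(¬full) = {q0, q8}
Sat(done ∧ ¬full) = {q0, q8}
E[(done ∧ ¬full) U error]: least fixpoint, start Z0 = Sat(error) = {q0, q1, q2, q6, q8}, add states in Sat(done ∧ ¬full) with some successor in Z. Already a fixed point.
Sat(E[(done ∧ ¬full) U error]) = {q0, q1, q2, q6, q8}
A[(error ∧ full) U E[(done ∧ ¬full) U error]]: least fixpoint, start Z0 = Sat(E[(done ∧ ¬full) U error]) = {q0, q1, q2, q6, q8}, add states in Sat(error ∧ full) with every successor in Z. Already a fixed point.
Sat(A[(error ∧ full) U E[(done ∧ ¬full) U error]]) = {q0, q1, q2, q6, q8}
|Sat(A[(error ∧ full) U E[(done ∧ ¬full) U error]])| = |{q0, q1, q2, q6, q8}| = 5.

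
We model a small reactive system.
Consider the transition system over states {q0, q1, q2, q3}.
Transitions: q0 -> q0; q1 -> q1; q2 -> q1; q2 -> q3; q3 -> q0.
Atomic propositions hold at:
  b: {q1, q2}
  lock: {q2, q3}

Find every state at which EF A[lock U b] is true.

{q1, q2}

A[lock U b]: least fixpoint, start Z0 = Sat(b) = {q1, q2}, add states in Sat(lock) with every successor in Z. Already a fixed point.
Sat(A[lock U b]) = {q1, q2}
EF A[lock U b]: least fixpoint, start Z0 = {q1, q2}, add states with some successor in Z. Already a fixed point.
Sat(EF A[lock U b]) = {q1, q2}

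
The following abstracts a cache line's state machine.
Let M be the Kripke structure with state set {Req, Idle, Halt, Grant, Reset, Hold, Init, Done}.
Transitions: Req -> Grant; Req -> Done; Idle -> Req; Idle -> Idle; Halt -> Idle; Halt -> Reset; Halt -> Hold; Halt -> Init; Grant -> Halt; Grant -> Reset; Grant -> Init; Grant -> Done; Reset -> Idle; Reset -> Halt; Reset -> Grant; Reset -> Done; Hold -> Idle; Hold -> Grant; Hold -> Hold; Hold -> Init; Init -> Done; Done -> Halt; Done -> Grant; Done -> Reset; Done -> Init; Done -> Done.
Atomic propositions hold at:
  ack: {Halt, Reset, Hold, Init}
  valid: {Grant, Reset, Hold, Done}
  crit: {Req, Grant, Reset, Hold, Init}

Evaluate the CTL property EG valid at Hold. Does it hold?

EG valid: greatest fixpoint, start Z0 = {Grant, Reset, Hold, Done}, keep only states in Sat with some successor in Z. Already a fixed point.
Sat(EG valid) = {Grant, Reset, Hold, Done}
Hold ∈ Sat(EG valid) = {Grant, Reset, Hold, Done}, so the formula holds at Hold.

Yes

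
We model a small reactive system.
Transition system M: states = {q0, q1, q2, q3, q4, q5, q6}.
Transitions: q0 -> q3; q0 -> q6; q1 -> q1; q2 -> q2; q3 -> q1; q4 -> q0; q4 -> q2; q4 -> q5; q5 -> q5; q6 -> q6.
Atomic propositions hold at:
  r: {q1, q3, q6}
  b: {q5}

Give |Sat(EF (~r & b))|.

Sat(~r) = {q0, q2, q4, q5}
Sat(~r & b) = {q5}
EF (~r & b): least fixpoint, start Z0 = {q5}, add states with some successor in Z. Z1 = {q4, q5}; fixed.
Sat(EF (~r & b)) = {q4, q5}
|Sat(EF (~r & b))| = |{q4, q5}| = 2.

2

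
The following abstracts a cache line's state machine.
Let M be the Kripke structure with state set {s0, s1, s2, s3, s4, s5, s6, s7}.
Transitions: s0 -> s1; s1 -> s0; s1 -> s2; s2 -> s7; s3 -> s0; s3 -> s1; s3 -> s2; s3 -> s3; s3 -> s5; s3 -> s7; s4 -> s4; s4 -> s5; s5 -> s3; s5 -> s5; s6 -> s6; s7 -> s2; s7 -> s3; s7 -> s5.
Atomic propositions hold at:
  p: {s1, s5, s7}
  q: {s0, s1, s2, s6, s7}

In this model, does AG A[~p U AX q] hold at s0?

Sat(~p) = {s0, s2, s3, s4, s6}
Sat(AX q) = {s : every successor in {s0, s1, s2, s6, s7}} = {s0, s1, s2, s6}
A[~p U AX q]: least fixpoint, start Z0 = Sat(AX q) = {s0, s1, s2, s6}, add states in Sat(~p) with every successor in Z. Already a fixed point.
Sat(A[~p U AX q]) = {s0, s1, s2, s6}
AG A[~p U AX q]: greatest fixpoint, start Z0 = {s0, s1, s2, s6}, keep only states in Sat with every successor in Z. Z1 = {s0, s1, s6}; Z2 = {s0, s6}; Z3 = {s6}; fixed.
Sat(AG A[~p U AX q]) = {s6}
s0 ∉ Sat(AG A[~p U AX q]) = {s6}, so the formula does not hold at s0.

No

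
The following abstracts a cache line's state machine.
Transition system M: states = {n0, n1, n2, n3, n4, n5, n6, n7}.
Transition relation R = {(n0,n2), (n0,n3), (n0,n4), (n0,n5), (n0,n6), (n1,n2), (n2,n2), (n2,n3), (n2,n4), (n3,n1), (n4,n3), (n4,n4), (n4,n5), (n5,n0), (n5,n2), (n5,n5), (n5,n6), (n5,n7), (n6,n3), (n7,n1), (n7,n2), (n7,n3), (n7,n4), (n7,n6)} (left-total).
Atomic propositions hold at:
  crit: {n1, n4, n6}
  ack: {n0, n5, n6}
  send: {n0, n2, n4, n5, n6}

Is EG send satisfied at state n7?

No

EG send: greatest fixpoint, start Z0 = {n0, n2, n4, n5, n6}, keep only states in Sat with some successor in Z. Z1 = {n0, n2, n4, n5}; fixed.
Sat(EG send) = {n0, n2, n4, n5}
n7 ∉ Sat(EG send) = {n0, n2, n4, n5}, so the formula does not hold at n7.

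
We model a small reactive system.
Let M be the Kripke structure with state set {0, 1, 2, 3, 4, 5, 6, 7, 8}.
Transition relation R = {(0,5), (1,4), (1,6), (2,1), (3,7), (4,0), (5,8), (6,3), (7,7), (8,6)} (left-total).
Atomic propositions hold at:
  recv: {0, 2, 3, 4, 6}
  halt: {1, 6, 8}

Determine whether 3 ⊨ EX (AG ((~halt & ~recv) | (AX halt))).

Sat(~halt) = {0, 2, 3, 4, 5, 7}
Sat(~recv) = {1, 5, 7, 8}
Sat(~halt & ~recv) = {5, 7}
Sat(AX halt) = {s : every successor in {1, 6, 8}} = {2, 5, 8}
Sat((~halt & ~recv) | (AX halt)) = {2, 5, 7, 8}
AG ((~halt & ~recv) | (AX halt)): greatest fixpoint, start Z0 = {2, 5, 7, 8}, keep only states in Sat with every successor in Z. Z1 = {5, 7}; Z2 = {7}; fixed.
Sat(AG ((~halt & ~recv) | (AX halt))) = {7}
Sat(EX (AG ((~halt & ~recv) | (AX halt)))) = {s : some successor in {7}} = {3, 7}
3 ∈ Sat(EX (AG ((~halt & ~recv) | (AX halt)))) = {3, 7}, so the formula holds at 3.

Yes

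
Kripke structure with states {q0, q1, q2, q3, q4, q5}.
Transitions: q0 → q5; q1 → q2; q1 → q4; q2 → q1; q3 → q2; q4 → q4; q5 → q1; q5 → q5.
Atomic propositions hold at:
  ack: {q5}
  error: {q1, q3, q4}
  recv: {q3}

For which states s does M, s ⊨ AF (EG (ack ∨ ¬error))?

Sat(¬error) = {q0, q2, q5}
Sat(ack ∨ ¬error) = {q0, q2, q5}
EG (ack ∨ ¬error): greatest fixpoint, start Z0 = {q0, q2, q5}, keep only states in Sat with some successor in Z. Z1 = {q0, q5}; fixed.
Sat(EG (ack ∨ ¬error)) = {q0, q5}
AF (EG (ack ∨ ¬error)): least fixpoint, start Z0 = {q0, q5}, add states with every successor in Z. Already a fixed point.
Sat(AF (EG (ack ∨ ¬error))) = {q0, q5}

{q0, q5}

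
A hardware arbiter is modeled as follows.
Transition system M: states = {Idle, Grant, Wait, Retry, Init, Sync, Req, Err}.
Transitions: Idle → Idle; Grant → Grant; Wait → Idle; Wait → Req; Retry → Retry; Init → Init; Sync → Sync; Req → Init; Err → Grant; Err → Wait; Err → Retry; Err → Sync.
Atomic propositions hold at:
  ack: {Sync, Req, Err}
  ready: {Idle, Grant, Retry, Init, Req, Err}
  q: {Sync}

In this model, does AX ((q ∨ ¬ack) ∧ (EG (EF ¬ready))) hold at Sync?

Yes

Sat(¬ack) = {Idle, Grant, Wait, Retry, Init}
Sat(q ∨ ¬ack) = {Idle, Grant, Wait, Retry, Init, Sync}
Sat(¬ready) = {Wait, Sync}
EF ¬ready: least fixpoint, start Z0 = {Wait, Sync}, add states with some successor in Z. Z1 = {Wait, Sync, Err}; fixed.
Sat(EF ¬ready) = {Wait, Sync, Err}
EG (EF ¬ready): greatest fixpoint, start Z0 = {Wait, Sync, Err}, keep only states in Sat with some successor in Z. Z1 = {Sync, Err}; fixed.
Sat(EG (EF ¬ready)) = {Sync, Err}
Sat((q ∨ ¬ack) ∧ (EG (EF ¬ready))) = {Sync}
Sat(AX ((q ∨ ¬ack) ∧ (EG (EF ¬ready)))) = {s : every successor in {Sync}} = {Sync}
Sync ∈ Sat(AX ((q ∨ ¬ack) ∧ (EG (EF ¬ready)))) = {Sync}, so the formula holds at Sync.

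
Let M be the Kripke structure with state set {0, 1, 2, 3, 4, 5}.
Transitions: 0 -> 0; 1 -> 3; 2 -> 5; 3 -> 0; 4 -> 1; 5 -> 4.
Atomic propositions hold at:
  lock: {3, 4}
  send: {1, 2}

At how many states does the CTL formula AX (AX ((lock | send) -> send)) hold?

4

Sat(lock | send) = {1, 2, 3, 4}
Sat((lock | send) -> send) = {0, 1, 2, 5}
Sat(AX ((lock | send) -> send)) = {s : every successor in {0, 1, 2, 5}} = {0, 2, 3, 4}
Sat(AX (AX ((lock | send) -> send))) = {s : every successor in {0, 2, 3, 4}} = {0, 1, 3, 5}
|Sat(AX (AX ((lock | send) -> send)))| = |{0, 1, 3, 5}| = 4.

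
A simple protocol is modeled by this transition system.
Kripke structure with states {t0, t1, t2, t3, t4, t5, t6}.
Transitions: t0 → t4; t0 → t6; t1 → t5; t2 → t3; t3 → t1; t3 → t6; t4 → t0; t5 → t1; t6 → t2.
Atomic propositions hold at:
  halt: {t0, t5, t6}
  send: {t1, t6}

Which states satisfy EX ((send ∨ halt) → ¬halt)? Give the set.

Sat(send ∨ halt) = {t0, t1, t5, t6}
Sat(¬halt) = {t1, t2, t3, t4}
Sat((send ∨ halt) → ¬halt) = {t1, t2, t3, t4}
Sat(EX ((send ∨ halt) → ¬halt)) = {s : some successor in {t1, t2, t3, t4}} = {t0, t2, t3, t5, t6}

{t0, t2, t3, t5, t6}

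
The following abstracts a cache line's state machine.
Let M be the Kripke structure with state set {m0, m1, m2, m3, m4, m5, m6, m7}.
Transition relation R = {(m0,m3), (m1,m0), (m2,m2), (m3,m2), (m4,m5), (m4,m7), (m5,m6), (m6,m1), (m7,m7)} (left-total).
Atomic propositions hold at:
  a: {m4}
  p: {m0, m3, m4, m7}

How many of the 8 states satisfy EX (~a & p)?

Sat(~a) = {m0, m1, m2, m3, m5, m6, m7}
Sat(~a & p) = {m0, m3, m7}
Sat(EX (~a & p)) = {s : some successor in {m0, m3, m7}} = {m0, m1, m4, m7}
|Sat(EX (~a & p))| = |{m0, m1, m4, m7}| = 4.

4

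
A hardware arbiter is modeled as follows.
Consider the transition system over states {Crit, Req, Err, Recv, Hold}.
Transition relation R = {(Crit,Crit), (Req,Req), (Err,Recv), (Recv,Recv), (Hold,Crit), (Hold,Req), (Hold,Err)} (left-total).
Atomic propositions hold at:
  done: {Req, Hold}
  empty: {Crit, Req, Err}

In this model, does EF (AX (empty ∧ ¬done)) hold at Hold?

Sat(¬done) = {Crit, Err, Recv}
Sat(empty ∧ ¬done) = {Crit, Err}
Sat(AX (empty ∧ ¬done)) = {s : every successor in {Crit, Err}} = {Crit}
EF (AX (empty ∧ ¬done)): least fixpoint, start Z0 = {Crit}, add states with some successor in Z. Z1 = {Crit, Hold}; fixed.
Sat(EF (AX (empty ∧ ¬done))) = {Crit, Hold}
Hold ∈ Sat(EF (AX (empty ∧ ¬done))) = {Crit, Hold}, so the formula holds at Hold.

Yes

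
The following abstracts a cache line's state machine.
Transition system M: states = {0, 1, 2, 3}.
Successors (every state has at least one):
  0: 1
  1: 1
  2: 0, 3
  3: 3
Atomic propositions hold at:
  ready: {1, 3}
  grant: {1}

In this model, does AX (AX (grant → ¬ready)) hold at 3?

Yes

Sat(¬ready) = {0, 2}
Sat(grant → ¬ready) = {0, 2, 3}
Sat(AX (grant → ¬ready)) = {s : every successor in {0, 2, 3}} = {2, 3}
Sat(AX (AX (grant → ¬ready))) = {s : every successor in {2, 3}} = {3}
3 ∈ Sat(AX (AX (grant → ¬ready))) = {3}, so the formula holds at 3.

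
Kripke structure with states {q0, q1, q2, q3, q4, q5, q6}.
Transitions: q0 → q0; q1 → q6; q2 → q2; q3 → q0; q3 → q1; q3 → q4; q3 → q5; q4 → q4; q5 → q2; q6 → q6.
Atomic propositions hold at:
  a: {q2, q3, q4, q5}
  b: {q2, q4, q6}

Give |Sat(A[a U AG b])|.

AG b: greatest fixpoint, start Z0 = {q2, q4, q6}, keep only states in Sat with every successor in Z. Already a fixed point.
Sat(AG b) = {q2, q4, q6}
A[a U AG b]: least fixpoint, start Z0 = Sat(AG b) = {q2, q4, q6}, add states in Sat(a) with every successor in Z. Z1 = {q2, q4, q5, q6}; fixed.
Sat(A[a U AG b]) = {q2, q4, q5, q6}
|Sat(A[a U AG b])| = |{q2, q4, q5, q6}| = 4.

4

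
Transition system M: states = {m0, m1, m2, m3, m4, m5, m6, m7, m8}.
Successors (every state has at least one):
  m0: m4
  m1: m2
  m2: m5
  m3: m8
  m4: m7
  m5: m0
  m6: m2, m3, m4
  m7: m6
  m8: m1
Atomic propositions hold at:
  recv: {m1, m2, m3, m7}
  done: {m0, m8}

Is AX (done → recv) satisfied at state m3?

Sat(done → recv) = {m1, m2, m3, m4, m5, m6, m7}
Sat(AX (done → recv)) = {s : every successor in {m1, m2, m3, m4, m5, m6, m7}} = {m0, m1, m2, m4, m6, m7, m8}
m3 ∉ Sat(AX (done → recv)) = {m0, m1, m2, m4, m6, m7, m8}, so the formula does not hold at m3.

No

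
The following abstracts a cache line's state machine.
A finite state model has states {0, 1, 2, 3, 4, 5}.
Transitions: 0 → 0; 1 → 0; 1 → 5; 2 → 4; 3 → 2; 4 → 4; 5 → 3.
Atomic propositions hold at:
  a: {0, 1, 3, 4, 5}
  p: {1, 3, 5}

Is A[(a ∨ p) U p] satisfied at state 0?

Sat(a ∨ p) = {0, 1, 3, 4, 5}
A[(a ∨ p) U p]: least fixpoint, start Z0 = Sat(p) = {1, 3, 5}, add states in Sat(a ∨ p) with every successor in Z. Already a fixed point.
Sat(A[(a ∨ p) U p]) = {1, 3, 5}
0 ∉ Sat(A[(a ∨ p) U p]) = {1, 3, 5}, so the formula does not hold at 0.

No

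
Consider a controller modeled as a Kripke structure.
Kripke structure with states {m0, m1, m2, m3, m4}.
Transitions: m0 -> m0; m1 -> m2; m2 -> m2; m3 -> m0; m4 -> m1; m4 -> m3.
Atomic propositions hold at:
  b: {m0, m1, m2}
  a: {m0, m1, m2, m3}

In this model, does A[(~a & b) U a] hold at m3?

Yes

Sat(~a) = {m4}
Sat(~a & b) = ∅
A[(~a & b) U a]: least fixpoint, start Z0 = Sat(a) = {m0, m1, m2, m3}, add states in Sat(~a & b) with every successor in Z. Already a fixed point.
Sat(A[(~a & b) U a]) = {m0, m1, m2, m3}
m3 ∈ Sat(A[(~a & b) U a]) = {m0, m1, m2, m3}, so the formula holds at m3.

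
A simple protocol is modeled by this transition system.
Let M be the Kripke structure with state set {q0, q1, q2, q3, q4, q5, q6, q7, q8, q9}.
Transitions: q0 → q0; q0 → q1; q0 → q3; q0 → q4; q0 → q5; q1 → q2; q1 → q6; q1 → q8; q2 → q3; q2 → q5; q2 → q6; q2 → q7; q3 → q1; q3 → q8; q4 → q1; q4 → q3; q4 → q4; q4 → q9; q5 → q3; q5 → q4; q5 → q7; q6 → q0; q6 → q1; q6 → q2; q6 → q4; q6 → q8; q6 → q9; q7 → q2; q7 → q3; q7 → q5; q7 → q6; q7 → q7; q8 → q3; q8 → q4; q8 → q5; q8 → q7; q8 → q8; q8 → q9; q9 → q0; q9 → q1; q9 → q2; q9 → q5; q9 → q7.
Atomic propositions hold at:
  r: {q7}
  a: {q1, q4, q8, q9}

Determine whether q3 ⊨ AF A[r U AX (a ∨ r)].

Yes

Sat(a ∨ r) = {q1, q4, q7, q8, q9}
Sat(AX (a ∨ r)) = {s : every successor in {q1, q4, q7, q8, q9}} = {q3}
A[r U AX (a ∨ r)]: least fixpoint, start Z0 = Sat(AX (a ∨ r)) = {q3}, add states in Sat(r) with every successor in Z. Already a fixed point.
Sat(A[r U AX (a ∨ r)]) = {q3}
AF A[r U AX (a ∨ r)]: least fixpoint, start Z0 = {q3}, add states with every successor in Z. Already a fixed point.
Sat(AF A[r U AX (a ∨ r)]) = {q3}
q3 ∈ Sat(AF A[r U AX (a ∨ r)]) = {q3}, so the formula holds at q3.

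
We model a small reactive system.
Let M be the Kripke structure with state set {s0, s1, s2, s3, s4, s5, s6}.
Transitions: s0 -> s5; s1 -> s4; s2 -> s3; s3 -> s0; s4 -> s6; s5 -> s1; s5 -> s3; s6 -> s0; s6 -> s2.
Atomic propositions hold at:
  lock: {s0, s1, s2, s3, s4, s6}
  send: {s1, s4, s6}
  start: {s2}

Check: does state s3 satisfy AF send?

No

AF send: least fixpoint, start Z0 = {s1, s4, s6}, add states with every successor in Z. Already a fixed point.
Sat(AF send) = {s1, s4, s6}
s3 ∉ Sat(AF send) = {s1, s4, s6}, so the formula does not hold at s3.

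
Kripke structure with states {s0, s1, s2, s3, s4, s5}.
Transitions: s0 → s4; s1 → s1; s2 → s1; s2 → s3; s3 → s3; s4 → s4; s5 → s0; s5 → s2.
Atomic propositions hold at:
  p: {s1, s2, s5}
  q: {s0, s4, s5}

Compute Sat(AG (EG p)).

{s1}

EG p: greatest fixpoint, start Z0 = {s1, s2, s5}, keep only states in Sat with some successor in Z. Already a fixed point.
Sat(EG p) = {s1, s2, s5}
AG (EG p): greatest fixpoint, start Z0 = {s1, s2, s5}, keep only states in Sat with every successor in Z. Z1 = {s1}; fixed.
Sat(AG (EG p)) = {s1}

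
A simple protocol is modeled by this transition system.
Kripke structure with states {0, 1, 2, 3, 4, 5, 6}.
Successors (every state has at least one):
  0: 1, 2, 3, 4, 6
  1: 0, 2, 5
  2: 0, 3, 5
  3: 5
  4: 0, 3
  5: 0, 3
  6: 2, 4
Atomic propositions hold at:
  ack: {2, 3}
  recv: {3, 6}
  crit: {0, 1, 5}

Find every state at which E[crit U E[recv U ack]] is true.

{0, 1, 2, 3, 5, 6}

E[recv U ack]: least fixpoint, start Z0 = Sat(ack) = {2, 3}, add states in Sat(recv) with some successor in Z. Z1 = {2, 3, 6}; fixed.
Sat(E[recv U ack]) = {2, 3, 6}
E[crit U E[recv U ack]]: least fixpoint, start Z0 = Sat(E[recv U ack]) = {2, 3, 6}, add states in Sat(crit) with some successor in Z. Z1 = {0, 1, 2, 3, 5, 6}; fixed.
Sat(E[crit U E[recv U ack]]) = {0, 1, 2, 3, 5, 6}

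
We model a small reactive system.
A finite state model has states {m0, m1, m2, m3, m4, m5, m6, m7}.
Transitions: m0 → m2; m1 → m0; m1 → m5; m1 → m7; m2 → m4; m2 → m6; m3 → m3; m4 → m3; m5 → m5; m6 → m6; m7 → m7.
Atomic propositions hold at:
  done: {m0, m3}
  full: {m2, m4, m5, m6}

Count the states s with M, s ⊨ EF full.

EF full: least fixpoint, start Z0 = {m2, m4, m5, m6}, add states with some successor in Z. Z1 = {m0, m1, m2, m4, m5, m6}; fixed.
Sat(EF full) = {m0, m1, m2, m4, m5, m6}
|Sat(EF full)| = |{m0, m1, m2, m4, m5, m6}| = 6.

6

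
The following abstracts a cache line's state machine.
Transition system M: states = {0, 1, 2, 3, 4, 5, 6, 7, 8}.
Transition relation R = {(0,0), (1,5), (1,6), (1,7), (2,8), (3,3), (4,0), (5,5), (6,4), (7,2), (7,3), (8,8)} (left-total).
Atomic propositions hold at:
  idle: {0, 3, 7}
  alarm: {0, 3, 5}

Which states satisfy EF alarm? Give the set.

{0, 1, 3, 4, 5, 6, 7}

EF alarm: least fixpoint, start Z0 = {0, 3, 5}, add states with some successor in Z. Z1 = {0, 1, 3, 4, 5, 7}; Z2 = {0, 1, 3, 4, 5, 6, 7}; fixed.
Sat(EF alarm) = {0, 1, 3, 4, 5, 6, 7}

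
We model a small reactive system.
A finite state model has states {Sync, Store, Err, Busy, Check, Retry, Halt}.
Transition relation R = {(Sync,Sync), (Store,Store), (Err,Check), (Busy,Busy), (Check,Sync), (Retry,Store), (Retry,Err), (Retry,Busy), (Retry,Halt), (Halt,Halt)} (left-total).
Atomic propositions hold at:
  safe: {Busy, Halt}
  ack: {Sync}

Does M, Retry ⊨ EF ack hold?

Yes

EF ack: least fixpoint, start Z0 = {Sync}, add states with some successor in Z. Z1 = {Sync, Check}; Z2 = {Sync, Err, Check}; Z3 = {Sync, Err, Check, Retry}; fixed.
Sat(EF ack) = {Sync, Err, Check, Retry}
Retry ∈ Sat(EF ack) = {Sync, Err, Check, Retry}, so the formula holds at Retry.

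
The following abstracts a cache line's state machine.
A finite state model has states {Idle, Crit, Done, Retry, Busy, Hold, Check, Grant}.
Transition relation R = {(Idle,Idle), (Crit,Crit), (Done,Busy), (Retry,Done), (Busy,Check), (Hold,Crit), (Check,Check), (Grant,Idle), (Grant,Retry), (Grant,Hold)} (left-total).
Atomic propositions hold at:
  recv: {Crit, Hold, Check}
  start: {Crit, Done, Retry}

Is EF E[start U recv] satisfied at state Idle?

No

E[start U recv]: least fixpoint, start Z0 = Sat(recv) = {Crit, Hold, Check}, add states in Sat(start) with some successor in Z. Already a fixed point.
Sat(E[start U recv]) = {Crit, Hold, Check}
EF E[start U recv]: least fixpoint, start Z0 = {Crit, Hold, Check}, add states with some successor in Z. Z1 = {Crit, Busy, Hold, Check, Grant}; Z2 = {Crit, Done, Busy, Hold, Check, Grant}; Z3 = {Crit, Done, Retry, Busy, Hold, Check, Grant}; fixed.
Sat(EF E[start U recv]) = {Crit, Done, Retry, Busy, Hold, Check, Grant}
Idle ∉ Sat(EF E[start U recv]) = {Crit, Done, Retry, Busy, Hold, Check, Grant}, so the formula does not hold at Idle.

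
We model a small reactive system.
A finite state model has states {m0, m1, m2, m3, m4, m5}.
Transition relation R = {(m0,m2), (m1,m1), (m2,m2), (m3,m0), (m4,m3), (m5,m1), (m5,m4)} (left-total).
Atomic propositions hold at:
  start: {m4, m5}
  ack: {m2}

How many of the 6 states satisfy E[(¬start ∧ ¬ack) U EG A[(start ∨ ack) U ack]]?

3

Sat(¬start) = {m0, m1, m2, m3}
Sat(¬ack) = {m0, m1, m3, m4, m5}
Sat(¬start ∧ ¬ack) = {m0, m1, m3}
Sat(start ∨ ack) = {m2, m4, m5}
A[(start ∨ ack) U ack]: least fixpoint, start Z0 = Sat(ack) = {m2}, add states in Sat(start ∨ ack) with every successor in Z. Already a fixed point.
Sat(A[(start ∨ ack) U ack]) = {m2}
EG A[(start ∨ ack) U ack]: greatest fixpoint, start Z0 = {m2}, keep only states in Sat with some successor in Z. Already a fixed point.
Sat(EG A[(start ∨ ack) U ack]) = {m2}
E[(¬start ∧ ¬ack) U EG A[(start ∨ ack) U ack]]: least fixpoint, start Z0 = Sat(EG A[(start ∨ ack) U ack]) = {m2}, add states in Sat(¬start ∧ ¬ack) with some successor in Z. Z1 = {m0, m2}; Z2 = {m0, m2, m3}; fixed.
Sat(E[(¬start ∧ ¬ack) U EG A[(start ∨ ack) U ack]]) = {m0, m2, m3}
|Sat(E[(¬start ∧ ¬ack) U EG A[(start ∨ ack) U ack]])| = |{m0, m2, m3}| = 3.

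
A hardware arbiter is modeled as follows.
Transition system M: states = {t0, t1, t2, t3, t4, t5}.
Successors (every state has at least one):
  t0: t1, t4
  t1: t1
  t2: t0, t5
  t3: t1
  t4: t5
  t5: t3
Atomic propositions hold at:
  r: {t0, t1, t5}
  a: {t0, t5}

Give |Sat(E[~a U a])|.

4

Sat(~a) = {t1, t2, t3, t4}
E[~a U a]: least fixpoint, start Z0 = Sat(a) = {t0, t5}, add states in Sat(~a) with some successor in Z. Z1 = {t0, t2, t4, t5}; fixed.
Sat(E[~a U a]) = {t0, t2, t4, t5}
|Sat(E[~a U a])| = |{t0, t2, t4, t5}| = 4.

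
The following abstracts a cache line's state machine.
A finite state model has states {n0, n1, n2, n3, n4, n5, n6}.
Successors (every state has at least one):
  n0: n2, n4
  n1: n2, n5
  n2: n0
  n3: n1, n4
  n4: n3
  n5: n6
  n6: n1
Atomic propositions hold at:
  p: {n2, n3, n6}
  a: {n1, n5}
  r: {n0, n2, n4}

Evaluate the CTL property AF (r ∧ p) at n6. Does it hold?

No

Sat(r ∧ p) = {n2}
AF (r ∧ p): least fixpoint, start Z0 = {n2}, add states with every successor in Z. Already a fixed point.
Sat(AF (r ∧ p)) = {n2}
n6 ∉ Sat(AF (r ∧ p)) = {n2}, so the formula does not hold at n6.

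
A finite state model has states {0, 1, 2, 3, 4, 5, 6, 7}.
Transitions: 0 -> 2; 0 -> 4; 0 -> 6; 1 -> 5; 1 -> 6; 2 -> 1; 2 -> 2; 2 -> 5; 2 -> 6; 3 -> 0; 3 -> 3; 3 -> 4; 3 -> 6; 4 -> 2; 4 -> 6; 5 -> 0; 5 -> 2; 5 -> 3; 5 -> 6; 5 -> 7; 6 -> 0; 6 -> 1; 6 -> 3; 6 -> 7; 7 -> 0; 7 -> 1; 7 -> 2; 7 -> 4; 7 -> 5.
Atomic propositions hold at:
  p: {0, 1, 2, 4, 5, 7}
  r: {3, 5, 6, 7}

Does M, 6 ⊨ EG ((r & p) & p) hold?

No

Sat(r & p) = {5, 7}
Sat((r & p) & p) = {5, 7}
EG ((r & p) & p): greatest fixpoint, start Z0 = {5, 7}, keep only states in Sat with some successor in Z. Already a fixed point.
Sat(EG ((r & p) & p)) = {5, 7}
6 ∉ Sat(EG ((r & p) & p)) = {5, 7}, so the formula does not hold at 6.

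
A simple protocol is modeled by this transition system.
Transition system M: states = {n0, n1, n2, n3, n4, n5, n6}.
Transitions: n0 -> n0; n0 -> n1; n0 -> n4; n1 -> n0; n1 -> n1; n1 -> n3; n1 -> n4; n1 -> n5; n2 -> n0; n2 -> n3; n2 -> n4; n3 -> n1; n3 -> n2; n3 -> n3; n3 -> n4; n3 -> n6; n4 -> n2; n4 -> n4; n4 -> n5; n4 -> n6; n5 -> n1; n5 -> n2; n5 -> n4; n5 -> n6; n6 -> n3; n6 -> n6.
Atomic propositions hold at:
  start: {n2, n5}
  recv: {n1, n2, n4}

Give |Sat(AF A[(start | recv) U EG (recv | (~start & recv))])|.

3

Sat(start | recv) = {n1, n2, n4, n5}
Sat(~start) = {n0, n1, n3, n4, n6}
Sat(~start & recv) = {n1, n4}
Sat(recv | (~start & recv)) = {n1, n2, n4}
EG (recv | (~start & recv)): greatest fixpoint, start Z0 = {n1, n2, n4}, keep only states in Sat with some successor in Z. Already a fixed point.
Sat(EG (recv | (~start & recv))) = {n1, n2, n4}
A[(start | recv) U EG (recv | (~start & recv))]: least fixpoint, start Z0 = Sat(EG (recv | (~start & recv))) = {n1, n2, n4}, add states in Sat(start | recv) with every successor in Z. Already a fixed point.
Sat(A[(start | recv) U EG (recv | (~start & recv))]) = {n1, n2, n4}
AF A[(start | recv) U EG (recv | (~start & recv))]: least fixpoint, start Z0 = {n1, n2, n4}, add states with every successor in Z. Already a fixed point.
Sat(AF A[(start | recv) U EG (recv | (~start & recv))]) = {n1, n2, n4}
|Sat(AF A[(start | recv) U EG (recv | (~start & recv))])| = |{n1, n2, n4}| = 3.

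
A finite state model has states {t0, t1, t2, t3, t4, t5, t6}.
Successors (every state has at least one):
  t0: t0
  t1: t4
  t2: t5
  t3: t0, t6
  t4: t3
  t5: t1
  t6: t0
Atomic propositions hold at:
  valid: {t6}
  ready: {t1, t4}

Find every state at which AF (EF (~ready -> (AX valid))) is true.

{t1, t2, t4, t5}

Sat(~ready) = {t0, t2, t3, t5, t6}
Sat(AX valid) = {s : every successor in {t6}} = ∅
Sat(~ready -> (AX valid)) = {t1, t4}
EF (~ready -> (AX valid)): least fixpoint, start Z0 = {t1, t4}, add states with some successor in Z. Z1 = {t1, t4, t5}; Z2 = {t1, t2, t4, t5}; fixed.
Sat(EF (~ready -> (AX valid))) = {t1, t2, t4, t5}
AF (EF (~ready -> (AX valid))): least fixpoint, start Z0 = {t1, t2, t4, t5}, add states with every successor in Z. Already a fixed point.
Sat(AF (EF (~ready -> (AX valid)))) = {t1, t2, t4, t5}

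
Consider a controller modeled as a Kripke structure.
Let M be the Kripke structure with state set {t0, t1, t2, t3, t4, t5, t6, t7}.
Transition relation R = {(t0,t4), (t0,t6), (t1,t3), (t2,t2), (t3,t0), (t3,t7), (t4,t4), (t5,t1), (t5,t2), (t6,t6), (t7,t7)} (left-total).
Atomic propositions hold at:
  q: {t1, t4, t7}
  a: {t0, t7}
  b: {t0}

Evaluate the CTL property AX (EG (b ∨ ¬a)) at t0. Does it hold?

Yes

Sat(¬a) = {t1, t2, t3, t4, t5, t6}
Sat(b ∨ ¬a) = {t0, t1, t2, t3, t4, t5, t6}
EG (b ∨ ¬a): greatest fixpoint, start Z0 = {t0, t1, t2, t3, t4, t5, t6}, keep only states in Sat with some successor in Z. Already a fixed point.
Sat(EG (b ∨ ¬a)) = {t0, t1, t2, t3, t4, t5, t6}
Sat(AX (EG (b ∨ ¬a))) = {s : every successor in {t0, t1, t2, t3, t4, t5, t6}} = {t0, t1, t2, t4, t5, t6}
t0 ∈ Sat(AX (EG (b ∨ ¬a))) = {t0, t1, t2, t4, t5, t6}, so the formula holds at t0.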